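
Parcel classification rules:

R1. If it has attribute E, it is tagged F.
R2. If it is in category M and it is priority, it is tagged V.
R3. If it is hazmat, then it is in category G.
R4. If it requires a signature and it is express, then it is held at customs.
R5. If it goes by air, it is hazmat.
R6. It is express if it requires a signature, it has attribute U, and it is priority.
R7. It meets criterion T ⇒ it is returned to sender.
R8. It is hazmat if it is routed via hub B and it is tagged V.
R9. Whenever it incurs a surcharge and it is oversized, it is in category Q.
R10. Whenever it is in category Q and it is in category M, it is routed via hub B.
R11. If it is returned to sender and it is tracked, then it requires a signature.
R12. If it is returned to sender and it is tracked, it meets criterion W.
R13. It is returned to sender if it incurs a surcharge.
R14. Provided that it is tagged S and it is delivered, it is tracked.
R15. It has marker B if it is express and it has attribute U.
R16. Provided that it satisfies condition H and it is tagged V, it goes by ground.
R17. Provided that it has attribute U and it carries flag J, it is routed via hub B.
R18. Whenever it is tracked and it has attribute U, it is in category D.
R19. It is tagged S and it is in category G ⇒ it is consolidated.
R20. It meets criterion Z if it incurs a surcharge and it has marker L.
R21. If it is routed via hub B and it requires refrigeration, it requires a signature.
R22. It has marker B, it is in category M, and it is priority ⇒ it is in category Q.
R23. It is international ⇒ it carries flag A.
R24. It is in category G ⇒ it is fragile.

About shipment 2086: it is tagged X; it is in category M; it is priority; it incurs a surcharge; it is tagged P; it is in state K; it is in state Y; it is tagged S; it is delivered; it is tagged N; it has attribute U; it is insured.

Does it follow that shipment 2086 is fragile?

By R2 (it is in category M, it is priority): it is tagged V.
By R13 (it incurs a surcharge): it is returned to sender.
By R14 (it is tagged S, it is delivered): it is tracked.
By R11 (it is returned to sender, it is tracked): it requires a signature.
By R6 (it requires a signature, it has attribute U, it is priority): it is express.
By R15 (it is express, it has attribute U): it has marker B.
By R22 (it has marker B, it is in category M, it is priority): it is in category Q.
By R10 (it is in category Q, it is in category M): it is routed via hub B.
By R8 (it is routed via hub B, it is tagged V): it is hazmat.
By R3 (it is hazmat): it is in category G.
By R24 (it is in category G): it is fragile.

Yes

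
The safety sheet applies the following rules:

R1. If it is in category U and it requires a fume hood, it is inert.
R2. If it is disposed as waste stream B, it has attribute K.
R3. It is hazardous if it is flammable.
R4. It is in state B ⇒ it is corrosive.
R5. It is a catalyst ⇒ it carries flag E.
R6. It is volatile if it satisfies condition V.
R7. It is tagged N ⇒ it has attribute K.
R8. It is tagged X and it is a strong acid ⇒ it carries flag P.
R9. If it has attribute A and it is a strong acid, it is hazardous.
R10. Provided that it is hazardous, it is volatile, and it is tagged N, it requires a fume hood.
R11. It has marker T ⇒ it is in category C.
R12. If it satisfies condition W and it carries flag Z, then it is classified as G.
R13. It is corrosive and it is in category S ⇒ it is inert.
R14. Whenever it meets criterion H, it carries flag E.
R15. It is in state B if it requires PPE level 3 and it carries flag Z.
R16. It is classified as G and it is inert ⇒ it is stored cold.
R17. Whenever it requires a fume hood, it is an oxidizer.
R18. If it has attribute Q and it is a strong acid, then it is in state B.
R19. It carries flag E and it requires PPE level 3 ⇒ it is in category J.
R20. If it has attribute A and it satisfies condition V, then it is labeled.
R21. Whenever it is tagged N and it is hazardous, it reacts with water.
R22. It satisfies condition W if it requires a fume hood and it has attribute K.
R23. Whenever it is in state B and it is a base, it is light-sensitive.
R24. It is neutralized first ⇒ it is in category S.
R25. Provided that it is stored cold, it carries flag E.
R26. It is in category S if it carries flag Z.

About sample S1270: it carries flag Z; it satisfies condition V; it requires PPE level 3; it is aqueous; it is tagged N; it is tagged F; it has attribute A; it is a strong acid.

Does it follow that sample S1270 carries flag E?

Yes

By R6 (it satisfies condition V): it is volatile.
By R7 (it is tagged N): it has attribute K.
By R9 (it has attribute A, it is a strong acid): it is hazardous.
By R10 (it is hazardous, it is volatile, it is tagged N): it requires a fume hood.
By R15 (it requires PPE level 3, it carries flag Z): it is in state B.
By R22 (it requires a fume hood, it has attribute K): it satisfies condition W.
By R26 (it carries flag Z): it is in category S.
By R4 (it is in state B): it is corrosive.
By R12 (it satisfies condition W, it carries flag Z): it is classified as G.
By R13 (it is corrosive, it is in category S): it is inert.
By R16 (it is classified as G, it is inert): it is stored cold.
By R25 (it is stored cold): it carries flag E.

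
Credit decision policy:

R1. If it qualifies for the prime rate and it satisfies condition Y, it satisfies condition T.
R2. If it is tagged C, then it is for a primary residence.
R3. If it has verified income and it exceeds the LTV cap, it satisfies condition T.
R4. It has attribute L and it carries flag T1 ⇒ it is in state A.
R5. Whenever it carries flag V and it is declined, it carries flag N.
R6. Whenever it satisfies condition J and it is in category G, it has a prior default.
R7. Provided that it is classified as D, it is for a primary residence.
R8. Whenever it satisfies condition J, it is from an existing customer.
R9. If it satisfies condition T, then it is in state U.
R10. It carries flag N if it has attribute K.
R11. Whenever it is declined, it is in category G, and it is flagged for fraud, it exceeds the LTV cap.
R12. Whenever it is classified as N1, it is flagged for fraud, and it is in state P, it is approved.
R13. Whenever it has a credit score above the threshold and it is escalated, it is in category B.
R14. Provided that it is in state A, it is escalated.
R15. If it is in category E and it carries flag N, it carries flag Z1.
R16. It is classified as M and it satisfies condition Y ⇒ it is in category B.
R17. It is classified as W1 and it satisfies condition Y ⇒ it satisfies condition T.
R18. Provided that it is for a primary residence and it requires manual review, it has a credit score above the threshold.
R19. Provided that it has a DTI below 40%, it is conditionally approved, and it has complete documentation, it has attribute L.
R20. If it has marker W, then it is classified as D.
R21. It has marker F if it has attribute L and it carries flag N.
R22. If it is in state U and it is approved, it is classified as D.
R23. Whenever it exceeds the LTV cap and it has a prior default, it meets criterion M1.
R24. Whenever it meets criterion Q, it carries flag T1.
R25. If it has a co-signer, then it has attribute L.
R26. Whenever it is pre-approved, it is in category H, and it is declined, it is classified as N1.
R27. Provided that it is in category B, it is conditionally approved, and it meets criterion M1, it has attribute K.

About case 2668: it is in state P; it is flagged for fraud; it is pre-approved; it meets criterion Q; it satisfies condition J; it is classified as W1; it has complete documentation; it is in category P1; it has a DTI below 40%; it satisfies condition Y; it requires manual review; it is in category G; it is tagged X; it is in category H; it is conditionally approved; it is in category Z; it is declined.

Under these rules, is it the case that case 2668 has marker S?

No

Forward chaining from the given facts derives: has a prior default, is from an existing customer, exceeds the LTV cap, satisfies condition T, has attribute L, meets criterion M1, carries flag T1, is classified as N1, is in state A, is in state U, is approved, is escalated, is classified as D, is for a primary residence, has a credit score above the threshold, is in category B, has attribute K, carries flag N, has marker F.
No rule has "it has marker S" as its conclusion, and it is not among the given facts.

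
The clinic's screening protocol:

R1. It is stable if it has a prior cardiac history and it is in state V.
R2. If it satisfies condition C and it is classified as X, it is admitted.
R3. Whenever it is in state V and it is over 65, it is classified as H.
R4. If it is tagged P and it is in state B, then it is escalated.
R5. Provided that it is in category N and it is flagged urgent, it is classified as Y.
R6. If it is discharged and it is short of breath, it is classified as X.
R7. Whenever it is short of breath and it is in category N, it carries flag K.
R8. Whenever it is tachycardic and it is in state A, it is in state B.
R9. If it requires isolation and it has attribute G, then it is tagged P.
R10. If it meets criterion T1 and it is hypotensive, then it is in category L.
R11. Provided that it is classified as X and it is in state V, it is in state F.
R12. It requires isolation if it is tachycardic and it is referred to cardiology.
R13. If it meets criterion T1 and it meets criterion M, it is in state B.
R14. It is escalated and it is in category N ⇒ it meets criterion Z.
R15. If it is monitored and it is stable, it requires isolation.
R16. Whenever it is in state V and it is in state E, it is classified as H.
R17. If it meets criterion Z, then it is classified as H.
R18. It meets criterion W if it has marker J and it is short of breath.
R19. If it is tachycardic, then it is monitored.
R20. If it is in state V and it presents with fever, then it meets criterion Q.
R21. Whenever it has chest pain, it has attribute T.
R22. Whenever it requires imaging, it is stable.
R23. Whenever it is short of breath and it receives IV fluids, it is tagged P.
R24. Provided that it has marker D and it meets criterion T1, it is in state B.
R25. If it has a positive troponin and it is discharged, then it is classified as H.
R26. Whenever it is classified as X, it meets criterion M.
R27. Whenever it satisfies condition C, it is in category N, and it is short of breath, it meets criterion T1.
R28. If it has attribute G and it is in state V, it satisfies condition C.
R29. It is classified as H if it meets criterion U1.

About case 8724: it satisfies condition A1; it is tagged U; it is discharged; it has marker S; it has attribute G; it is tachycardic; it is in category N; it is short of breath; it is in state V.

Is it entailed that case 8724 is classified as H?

No

Forward chaining from the given facts derives: is classified as X, carries flag K, is in state F, is monitored, meets criterion M, satisfies condition C, is admitted, meets criterion T1, is in state B.
Rules concluding "it is classified as H": R3 needs "it is over 65"; R16 needs "it is in state E"; R17 needs "it meets criterion Z"; R25 needs "it has a positive troponin"; R29 needs "it meets criterion U1" — none of these are established.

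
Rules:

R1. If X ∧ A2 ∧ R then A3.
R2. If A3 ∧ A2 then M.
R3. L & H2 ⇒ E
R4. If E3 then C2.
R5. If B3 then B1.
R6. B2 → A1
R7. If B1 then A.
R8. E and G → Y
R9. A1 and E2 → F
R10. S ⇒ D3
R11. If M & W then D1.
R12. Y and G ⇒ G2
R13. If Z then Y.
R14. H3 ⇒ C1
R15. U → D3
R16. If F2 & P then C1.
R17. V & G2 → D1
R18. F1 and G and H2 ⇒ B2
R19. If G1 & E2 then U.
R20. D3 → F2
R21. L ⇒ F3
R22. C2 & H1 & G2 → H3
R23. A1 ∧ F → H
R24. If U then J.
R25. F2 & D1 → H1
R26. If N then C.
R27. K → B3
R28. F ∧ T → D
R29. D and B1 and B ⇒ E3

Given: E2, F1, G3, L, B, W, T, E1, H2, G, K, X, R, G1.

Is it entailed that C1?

No

Forward chaining from the given facts derives: E, Y, G2, B2, U, F3, J, B3, B1, A1, A, F, D3, F2, H, D, E3, C2.
Rules concluding C1: R14 needs H3; R16 needs P — none of these are established.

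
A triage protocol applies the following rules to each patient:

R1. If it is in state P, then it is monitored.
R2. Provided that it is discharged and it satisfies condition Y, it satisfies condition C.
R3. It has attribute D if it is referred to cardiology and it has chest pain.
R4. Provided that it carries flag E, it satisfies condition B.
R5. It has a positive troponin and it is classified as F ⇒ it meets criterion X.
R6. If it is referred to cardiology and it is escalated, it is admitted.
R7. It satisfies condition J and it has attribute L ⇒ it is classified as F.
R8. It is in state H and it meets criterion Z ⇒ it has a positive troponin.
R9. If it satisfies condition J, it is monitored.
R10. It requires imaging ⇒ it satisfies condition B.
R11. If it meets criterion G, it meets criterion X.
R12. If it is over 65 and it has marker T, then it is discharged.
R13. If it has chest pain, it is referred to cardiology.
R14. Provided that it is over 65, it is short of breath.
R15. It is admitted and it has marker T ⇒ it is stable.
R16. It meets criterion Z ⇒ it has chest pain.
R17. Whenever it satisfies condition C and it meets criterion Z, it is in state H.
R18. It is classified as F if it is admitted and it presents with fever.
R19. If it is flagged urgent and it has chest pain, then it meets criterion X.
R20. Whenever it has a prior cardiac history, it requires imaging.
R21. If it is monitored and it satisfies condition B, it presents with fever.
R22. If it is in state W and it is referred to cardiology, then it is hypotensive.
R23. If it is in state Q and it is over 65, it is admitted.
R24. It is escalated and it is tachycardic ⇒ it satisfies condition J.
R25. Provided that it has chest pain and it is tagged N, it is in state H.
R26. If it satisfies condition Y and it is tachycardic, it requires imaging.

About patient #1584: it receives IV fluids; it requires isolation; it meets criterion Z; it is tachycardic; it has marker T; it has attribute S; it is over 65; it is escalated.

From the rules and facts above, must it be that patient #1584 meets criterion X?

Forward chaining from the given facts derives: is discharged, is short of breath, has chest pain, satisfies condition J, is monitored, is referred to cardiology, has attribute D, is admitted, is stable.
Rules concluding "it meets criterion X": R5 needs "it has a positive troponin"; R11 needs "it meets criterion G"; R19 needs "it is flagged urgent" — none of these are established.

No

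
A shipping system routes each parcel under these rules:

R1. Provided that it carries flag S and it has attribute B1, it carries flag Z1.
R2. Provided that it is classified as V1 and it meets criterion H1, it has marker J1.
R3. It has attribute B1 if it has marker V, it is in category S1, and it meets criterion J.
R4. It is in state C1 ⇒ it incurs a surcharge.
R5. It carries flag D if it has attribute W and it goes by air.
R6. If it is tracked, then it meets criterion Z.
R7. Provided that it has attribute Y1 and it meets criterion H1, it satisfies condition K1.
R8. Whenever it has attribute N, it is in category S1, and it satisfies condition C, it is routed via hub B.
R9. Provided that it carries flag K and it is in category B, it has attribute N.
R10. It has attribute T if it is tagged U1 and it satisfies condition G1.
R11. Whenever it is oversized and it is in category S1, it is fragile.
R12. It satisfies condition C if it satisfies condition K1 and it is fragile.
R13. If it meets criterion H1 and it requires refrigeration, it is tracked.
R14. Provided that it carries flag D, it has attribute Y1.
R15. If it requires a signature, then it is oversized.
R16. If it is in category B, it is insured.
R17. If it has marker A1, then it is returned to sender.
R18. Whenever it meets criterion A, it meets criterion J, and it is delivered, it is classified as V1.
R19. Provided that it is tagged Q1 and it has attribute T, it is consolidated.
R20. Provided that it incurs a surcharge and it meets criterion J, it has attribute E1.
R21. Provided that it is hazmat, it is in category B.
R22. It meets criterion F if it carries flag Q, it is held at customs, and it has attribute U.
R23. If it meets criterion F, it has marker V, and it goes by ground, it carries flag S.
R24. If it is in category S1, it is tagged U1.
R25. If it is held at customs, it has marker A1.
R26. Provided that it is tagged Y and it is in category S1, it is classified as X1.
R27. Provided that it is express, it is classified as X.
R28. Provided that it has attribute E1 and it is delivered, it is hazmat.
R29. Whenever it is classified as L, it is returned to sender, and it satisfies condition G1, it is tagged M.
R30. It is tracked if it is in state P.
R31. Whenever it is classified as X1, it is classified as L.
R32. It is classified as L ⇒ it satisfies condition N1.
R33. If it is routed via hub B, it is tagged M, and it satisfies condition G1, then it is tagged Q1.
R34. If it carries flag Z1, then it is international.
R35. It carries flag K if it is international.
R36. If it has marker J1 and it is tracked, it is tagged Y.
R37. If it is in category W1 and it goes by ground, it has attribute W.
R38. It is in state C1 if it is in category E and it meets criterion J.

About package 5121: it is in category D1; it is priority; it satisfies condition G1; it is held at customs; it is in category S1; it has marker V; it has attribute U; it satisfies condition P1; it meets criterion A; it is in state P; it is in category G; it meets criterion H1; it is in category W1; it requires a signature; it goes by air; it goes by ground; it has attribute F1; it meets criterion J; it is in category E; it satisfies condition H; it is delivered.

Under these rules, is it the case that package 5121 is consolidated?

Forward chaining from the given facts derives: has attribute B1, is oversized, is classified as V1, is tagged U1, has marker A1, is tracked, has attribute W, is in state C1, has marker J1, incurs a surcharge, carries flag D, meets criterion Z, has attribute T, is fragile, has attribute Y1, is returned to sender, has attribute E1, is hazmat, is tagged Y, satisfies condition K1, satisfies condition C, is in category B, is classified as X1, is classified as L, satisfies condition N1, is insured, is tagged M.
The only rule concluding "it is consolidated" is R19, which needs "it is tagged Q1"; that is never established.

No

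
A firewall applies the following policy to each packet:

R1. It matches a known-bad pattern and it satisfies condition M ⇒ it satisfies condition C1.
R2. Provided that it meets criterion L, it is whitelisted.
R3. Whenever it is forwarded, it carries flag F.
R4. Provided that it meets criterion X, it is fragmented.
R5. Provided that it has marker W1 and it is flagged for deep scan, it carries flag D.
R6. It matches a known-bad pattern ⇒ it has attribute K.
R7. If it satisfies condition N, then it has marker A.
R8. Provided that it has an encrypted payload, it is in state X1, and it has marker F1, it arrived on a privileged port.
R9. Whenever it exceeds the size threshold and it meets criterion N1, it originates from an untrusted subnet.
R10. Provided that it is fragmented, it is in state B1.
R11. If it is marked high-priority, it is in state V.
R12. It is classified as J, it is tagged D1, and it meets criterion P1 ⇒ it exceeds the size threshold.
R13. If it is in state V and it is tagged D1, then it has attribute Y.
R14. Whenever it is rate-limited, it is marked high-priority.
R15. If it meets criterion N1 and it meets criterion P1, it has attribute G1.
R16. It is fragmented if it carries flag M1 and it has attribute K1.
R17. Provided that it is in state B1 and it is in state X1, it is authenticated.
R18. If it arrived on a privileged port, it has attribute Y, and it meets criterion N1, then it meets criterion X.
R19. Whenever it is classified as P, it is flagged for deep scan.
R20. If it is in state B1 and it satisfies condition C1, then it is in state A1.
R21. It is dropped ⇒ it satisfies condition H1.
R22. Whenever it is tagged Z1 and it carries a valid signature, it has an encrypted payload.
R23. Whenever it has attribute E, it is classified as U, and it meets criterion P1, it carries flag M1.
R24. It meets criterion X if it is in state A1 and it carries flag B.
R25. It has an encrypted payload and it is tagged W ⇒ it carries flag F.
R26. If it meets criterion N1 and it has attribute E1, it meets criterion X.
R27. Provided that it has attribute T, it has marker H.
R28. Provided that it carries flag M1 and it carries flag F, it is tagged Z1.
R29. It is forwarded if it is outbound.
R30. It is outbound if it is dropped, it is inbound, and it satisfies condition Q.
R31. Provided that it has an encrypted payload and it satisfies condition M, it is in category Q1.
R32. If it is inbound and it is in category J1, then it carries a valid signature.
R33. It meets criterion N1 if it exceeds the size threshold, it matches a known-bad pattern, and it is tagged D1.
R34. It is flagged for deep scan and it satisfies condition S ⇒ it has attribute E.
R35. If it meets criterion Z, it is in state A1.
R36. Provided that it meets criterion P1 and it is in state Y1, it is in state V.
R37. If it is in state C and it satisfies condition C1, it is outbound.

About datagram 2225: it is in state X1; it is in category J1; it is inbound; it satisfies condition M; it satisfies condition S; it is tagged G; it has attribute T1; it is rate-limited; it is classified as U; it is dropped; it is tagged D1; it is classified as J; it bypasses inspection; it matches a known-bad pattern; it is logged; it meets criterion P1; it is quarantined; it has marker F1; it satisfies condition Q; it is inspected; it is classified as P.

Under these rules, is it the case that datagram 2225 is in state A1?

By R1 (it matches a known-bad pattern, it satisfies condition M): it satisfies condition C1.
By R12 (it is classified as J, it is tagged D1, it meets criterion P1): it exceeds the size threshold.
By R14 (it is rate-limited): it is marked high-priority.
By R19 (it is classified as P): it is flagged for deep scan.
By R30 (it is dropped, it is inbound, it satisfies condition Q): it is outbound.
By R32 (it is inbound, it is in category J1): it carries a valid signature.
By R33 (it exceeds the size threshold, it matches a known-bad pattern, it is tagged D1): it meets criterion N1.
By R34 (it is flagged for deep scan, it satisfies condition S): it has attribute E.
By R11 (it is marked high-priority): it is in state V.
By R13 (it is in state V, it is tagged D1): it has attribute Y.
By R23 (it has attribute E, it is classified as U, it meets criterion P1): it carries flag M1.
By R29 (it is outbound): it is forwarded.
By R3 (it is forwarded): it carries flag F.
By R28 (it carries flag M1, it carries flag F): it is tagged Z1.
By R22 (it is tagged Z1, it carries a valid signature): it has an encrypted payload.
By R8 (it has an encrypted payload, it is in state X1, it has marker F1): it arrived on a privileged port.
By R18 (it arrived on a privileged port, it has attribute Y, it meets criterion N1): it meets criterion X.
By R4 (it meets criterion X): it is fragmented.
By R10 (it is fragmented): it is in state B1.
By R20 (it is in state B1, it satisfies condition C1): it is in state A1.

Yes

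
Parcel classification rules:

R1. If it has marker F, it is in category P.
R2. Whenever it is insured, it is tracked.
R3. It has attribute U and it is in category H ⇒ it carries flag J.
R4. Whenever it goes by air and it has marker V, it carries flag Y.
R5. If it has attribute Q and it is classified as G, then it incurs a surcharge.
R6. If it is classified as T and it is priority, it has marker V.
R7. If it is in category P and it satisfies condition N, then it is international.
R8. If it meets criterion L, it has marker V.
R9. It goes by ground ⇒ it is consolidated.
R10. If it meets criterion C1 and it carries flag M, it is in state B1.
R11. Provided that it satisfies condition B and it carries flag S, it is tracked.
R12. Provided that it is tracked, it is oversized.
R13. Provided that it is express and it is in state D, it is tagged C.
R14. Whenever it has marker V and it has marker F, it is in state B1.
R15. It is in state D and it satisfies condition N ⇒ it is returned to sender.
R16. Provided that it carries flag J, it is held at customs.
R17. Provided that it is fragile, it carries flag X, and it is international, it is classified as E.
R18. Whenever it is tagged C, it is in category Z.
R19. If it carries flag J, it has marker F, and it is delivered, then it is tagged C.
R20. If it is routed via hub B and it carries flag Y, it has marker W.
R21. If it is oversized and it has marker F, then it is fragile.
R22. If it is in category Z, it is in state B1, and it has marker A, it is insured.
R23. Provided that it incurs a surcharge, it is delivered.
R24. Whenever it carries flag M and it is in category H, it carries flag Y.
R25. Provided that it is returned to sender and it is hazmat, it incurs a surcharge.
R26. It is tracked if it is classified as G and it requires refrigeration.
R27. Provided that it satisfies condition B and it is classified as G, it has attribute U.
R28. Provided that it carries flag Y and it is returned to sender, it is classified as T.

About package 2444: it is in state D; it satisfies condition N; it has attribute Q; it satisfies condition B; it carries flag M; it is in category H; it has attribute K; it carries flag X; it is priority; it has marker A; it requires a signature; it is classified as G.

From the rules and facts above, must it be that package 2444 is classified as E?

No

Forward chaining from the given facts derives: incurs a surcharge, is returned to sender, is delivered, carries flag Y, has attribute U, is classified as T, carries flag J, has marker V, is held at customs.
The only rule concluding "it is classified as E" is R17, which needs "it is fragile"; that is never established.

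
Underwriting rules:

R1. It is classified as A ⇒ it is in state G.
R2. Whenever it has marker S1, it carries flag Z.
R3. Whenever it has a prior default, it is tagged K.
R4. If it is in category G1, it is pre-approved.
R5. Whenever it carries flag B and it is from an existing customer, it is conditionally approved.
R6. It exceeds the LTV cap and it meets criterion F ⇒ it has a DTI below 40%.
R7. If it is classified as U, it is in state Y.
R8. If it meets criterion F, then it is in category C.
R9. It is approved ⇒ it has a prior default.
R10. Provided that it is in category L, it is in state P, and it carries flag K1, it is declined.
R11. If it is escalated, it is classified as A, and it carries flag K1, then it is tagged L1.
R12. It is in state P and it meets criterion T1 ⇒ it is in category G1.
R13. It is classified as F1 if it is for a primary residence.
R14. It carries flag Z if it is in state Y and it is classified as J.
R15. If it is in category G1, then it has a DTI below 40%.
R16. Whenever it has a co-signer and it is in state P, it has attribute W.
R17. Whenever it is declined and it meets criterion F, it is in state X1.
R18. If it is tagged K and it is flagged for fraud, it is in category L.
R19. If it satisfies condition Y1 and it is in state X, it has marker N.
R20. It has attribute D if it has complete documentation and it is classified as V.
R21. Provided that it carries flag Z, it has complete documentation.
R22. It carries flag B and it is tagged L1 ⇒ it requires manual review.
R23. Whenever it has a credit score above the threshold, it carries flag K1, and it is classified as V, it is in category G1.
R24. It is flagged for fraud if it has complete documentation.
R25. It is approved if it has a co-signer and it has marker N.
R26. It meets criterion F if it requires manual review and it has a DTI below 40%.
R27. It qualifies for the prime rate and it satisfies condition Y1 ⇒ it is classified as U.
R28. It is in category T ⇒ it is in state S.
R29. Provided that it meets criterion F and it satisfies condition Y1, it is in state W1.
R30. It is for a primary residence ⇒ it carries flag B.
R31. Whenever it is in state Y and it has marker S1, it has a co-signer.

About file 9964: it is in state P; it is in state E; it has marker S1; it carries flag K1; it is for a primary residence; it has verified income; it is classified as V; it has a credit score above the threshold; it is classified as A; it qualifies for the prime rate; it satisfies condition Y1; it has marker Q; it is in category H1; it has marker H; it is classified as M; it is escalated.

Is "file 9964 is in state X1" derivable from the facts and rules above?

Forward chaining from the given facts derives: is in state G, carries flag Z, is tagged L1, is classified as F1, has complete documentation, is in category G1, is flagged for fraud, is classified as U, carries flag B, is pre-approved, is in state Y, has a DTI below 40%, has attribute D, requires manual review, meets criterion F, is in state W1, has a co-signer, is in category C, has attribute W.
The only rule concluding "it is in state X1" is R17, which needs "it is declined"; that is never established.

No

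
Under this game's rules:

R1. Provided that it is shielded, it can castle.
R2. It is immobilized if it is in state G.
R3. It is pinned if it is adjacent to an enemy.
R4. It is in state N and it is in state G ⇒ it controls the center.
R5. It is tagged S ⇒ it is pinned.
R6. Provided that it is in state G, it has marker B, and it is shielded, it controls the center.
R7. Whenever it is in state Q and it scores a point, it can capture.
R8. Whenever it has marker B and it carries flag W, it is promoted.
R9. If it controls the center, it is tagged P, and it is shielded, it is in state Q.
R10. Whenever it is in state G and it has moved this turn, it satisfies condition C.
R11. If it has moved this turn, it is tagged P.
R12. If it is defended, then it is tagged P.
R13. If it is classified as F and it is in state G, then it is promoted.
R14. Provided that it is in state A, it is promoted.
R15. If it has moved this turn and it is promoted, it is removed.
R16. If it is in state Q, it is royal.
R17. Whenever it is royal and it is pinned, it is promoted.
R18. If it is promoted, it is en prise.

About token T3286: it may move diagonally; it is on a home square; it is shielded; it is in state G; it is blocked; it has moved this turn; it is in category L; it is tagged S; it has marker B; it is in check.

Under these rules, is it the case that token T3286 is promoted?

Yes

By R5 (it is tagged S): it is pinned.
By R6 (it is in state G, it has marker B, it is shielded): it controls the center.
By R11 (it has moved this turn): it is tagged P.
By R9 (it controls the center, it is tagged P, it is shielded): it is in state Q.
By R16 (it is in state Q): it is royal.
By R17 (it is royal, it is pinned): it is promoted.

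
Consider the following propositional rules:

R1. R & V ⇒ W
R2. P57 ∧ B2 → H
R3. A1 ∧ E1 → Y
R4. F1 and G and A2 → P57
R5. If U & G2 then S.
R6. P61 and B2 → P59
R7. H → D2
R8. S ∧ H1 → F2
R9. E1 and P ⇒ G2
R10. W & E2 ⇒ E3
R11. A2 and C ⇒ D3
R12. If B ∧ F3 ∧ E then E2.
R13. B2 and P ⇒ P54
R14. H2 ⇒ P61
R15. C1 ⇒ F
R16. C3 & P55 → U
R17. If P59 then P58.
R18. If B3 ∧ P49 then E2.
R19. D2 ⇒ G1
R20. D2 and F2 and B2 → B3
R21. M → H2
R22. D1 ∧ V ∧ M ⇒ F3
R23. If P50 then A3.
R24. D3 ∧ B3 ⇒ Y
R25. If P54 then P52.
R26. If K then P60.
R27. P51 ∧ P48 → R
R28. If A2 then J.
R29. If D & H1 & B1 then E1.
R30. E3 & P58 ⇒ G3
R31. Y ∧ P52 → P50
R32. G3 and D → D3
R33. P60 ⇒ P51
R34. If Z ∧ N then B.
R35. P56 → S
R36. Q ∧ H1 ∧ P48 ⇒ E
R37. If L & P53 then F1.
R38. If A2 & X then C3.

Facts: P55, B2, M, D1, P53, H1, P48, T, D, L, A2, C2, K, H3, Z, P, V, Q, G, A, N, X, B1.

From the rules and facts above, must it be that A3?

P54  (by R13: B2, P)
H2  (by R21: M)
F3  (by R22: D1, V, M)
P52  (by R25: P54)
P60  (by R26: K)
E1  (by R29: D, H1, B1)
P51  (by R33: P60)
B  (by R34: Z, N)
E  (by R36: Q, H1, P48)
F1  (by R37: L, P53)
C3  (by R38: A2, X)
P57  (by R4: F1, G, A2)
G2  (by R9: E1, P)
E2  (by R12: B, F3, E)
P61  (by R14: H2)
U  (by R16: C3, P55)
R  (by R27: P51, P48)
W  (by R1: R, V)
H  (by R2: P57, B2)
S  (by R5: U, G2)
P59  (by R6: P61, B2)
D2  (by R7: H)
F2  (by R8: S, H1)
E3  (by R10: W, E2)
P58  (by R17: P59)
B3  (by R20: D2, F2, B2)
G3  (by R30: E3, P58)
D3  (by R32: G3, D)
Y  (by R24: D3, B3)
P50  (by R31: Y, P52)
A3  (by R23: P50)

Yes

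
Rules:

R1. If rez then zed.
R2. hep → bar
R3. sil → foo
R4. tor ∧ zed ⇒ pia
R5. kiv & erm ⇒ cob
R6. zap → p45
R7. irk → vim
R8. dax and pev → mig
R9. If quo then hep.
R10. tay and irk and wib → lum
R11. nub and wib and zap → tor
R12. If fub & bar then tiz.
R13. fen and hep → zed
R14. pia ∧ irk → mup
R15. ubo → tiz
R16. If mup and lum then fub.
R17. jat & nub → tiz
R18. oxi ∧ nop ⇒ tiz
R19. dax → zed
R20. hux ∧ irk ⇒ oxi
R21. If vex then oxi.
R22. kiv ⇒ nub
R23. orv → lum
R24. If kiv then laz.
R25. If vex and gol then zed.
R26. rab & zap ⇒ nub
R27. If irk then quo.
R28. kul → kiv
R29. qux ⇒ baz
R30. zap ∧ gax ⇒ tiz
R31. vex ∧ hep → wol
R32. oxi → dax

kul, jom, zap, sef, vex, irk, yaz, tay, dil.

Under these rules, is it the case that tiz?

Forward chaining from the given facts derives: p45, vim, oxi, quo, kiv, dax, hep, zed, nub, laz, wol, bar.
Rules concluding tiz: R12 needs fub; R15 needs ubo; R17 needs jat; R18 needs nop; R30 needs gax — none of these are established.

No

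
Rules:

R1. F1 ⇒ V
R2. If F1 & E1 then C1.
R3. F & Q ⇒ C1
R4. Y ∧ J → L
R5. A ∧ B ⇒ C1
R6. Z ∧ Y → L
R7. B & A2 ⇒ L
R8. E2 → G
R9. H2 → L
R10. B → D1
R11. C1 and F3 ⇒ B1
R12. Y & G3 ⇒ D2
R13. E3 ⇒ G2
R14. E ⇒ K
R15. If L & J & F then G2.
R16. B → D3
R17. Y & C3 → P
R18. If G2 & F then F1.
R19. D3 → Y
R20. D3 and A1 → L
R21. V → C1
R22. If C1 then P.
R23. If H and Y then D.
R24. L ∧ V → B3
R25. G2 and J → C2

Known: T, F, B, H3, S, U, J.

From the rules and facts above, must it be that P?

Yes

D3  (by R16: B)
Y  (by R19: D3)
L  (by R4: Y, J)
G2  (by R15: L, J, F)
F1  (by R18: G2, F)
V  (by R1: F1)
C1  (by R21: V)
P  (by R22: C1)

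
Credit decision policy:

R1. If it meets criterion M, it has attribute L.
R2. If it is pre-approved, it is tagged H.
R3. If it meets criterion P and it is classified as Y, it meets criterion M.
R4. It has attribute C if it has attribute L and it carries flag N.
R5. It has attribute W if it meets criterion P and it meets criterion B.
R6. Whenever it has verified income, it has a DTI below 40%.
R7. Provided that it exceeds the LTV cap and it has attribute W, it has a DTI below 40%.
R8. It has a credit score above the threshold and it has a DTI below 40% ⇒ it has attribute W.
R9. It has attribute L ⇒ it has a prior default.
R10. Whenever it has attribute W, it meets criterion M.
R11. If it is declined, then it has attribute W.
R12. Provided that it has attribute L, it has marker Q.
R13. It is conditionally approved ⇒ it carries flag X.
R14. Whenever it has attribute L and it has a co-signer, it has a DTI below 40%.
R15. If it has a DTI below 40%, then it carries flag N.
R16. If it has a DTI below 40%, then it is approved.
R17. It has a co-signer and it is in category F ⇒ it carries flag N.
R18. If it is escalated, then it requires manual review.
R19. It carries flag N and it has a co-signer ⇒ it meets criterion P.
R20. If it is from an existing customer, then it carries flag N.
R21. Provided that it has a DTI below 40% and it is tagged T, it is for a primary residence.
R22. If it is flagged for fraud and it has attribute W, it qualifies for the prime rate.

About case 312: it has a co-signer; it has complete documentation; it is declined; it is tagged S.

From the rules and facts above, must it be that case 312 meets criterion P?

By R11 (it is declined): it has attribute W.
By R10 (it has attribute W): it meets criterion M.
By R1 (it meets criterion M): it has attribute L.
By R14 (it has attribute L, it has a co-signer): it has a DTI below 40%.
By R15 (it has a DTI below 40%): it carries flag N.
By R19 (it carries flag N, it has a co-signer): it meets criterion P.

Yes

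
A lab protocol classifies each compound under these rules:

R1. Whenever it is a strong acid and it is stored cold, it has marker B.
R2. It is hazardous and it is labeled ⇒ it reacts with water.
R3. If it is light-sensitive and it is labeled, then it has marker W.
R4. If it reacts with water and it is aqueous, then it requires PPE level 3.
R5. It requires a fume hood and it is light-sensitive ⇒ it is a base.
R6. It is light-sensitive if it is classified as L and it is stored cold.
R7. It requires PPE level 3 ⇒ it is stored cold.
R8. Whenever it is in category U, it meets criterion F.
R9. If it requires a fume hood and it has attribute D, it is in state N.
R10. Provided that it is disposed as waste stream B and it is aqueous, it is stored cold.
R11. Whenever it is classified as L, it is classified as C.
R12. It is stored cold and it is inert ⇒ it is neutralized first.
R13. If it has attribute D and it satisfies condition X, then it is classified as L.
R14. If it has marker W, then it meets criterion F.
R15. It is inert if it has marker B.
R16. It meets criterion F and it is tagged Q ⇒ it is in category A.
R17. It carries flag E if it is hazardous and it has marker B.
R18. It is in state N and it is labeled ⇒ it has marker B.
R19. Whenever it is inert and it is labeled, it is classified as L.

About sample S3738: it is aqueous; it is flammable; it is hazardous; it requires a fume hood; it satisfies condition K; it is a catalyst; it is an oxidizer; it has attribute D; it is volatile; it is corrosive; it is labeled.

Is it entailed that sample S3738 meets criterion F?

Yes

By R2 (it is hazardous, it is labeled): it reacts with water.
By R4 (it reacts with water, it is aqueous): it requires PPE level 3.
By R7 (it requires PPE level 3): it is stored cold.
By R9 (it requires a fume hood, it has attribute D): it is in state N.
By R18 (it is in state N, it is labeled): it has marker B.
By R15 (it has marker B): it is inert.
By R19 (it is inert, it is labeled): it is classified as L.
By R6 (it is classified as L, it is stored cold): it is light-sensitive.
By R3 (it is light-sensitive, it is labeled): it has marker W.
By R14 (it has marker W): it meets criterion F.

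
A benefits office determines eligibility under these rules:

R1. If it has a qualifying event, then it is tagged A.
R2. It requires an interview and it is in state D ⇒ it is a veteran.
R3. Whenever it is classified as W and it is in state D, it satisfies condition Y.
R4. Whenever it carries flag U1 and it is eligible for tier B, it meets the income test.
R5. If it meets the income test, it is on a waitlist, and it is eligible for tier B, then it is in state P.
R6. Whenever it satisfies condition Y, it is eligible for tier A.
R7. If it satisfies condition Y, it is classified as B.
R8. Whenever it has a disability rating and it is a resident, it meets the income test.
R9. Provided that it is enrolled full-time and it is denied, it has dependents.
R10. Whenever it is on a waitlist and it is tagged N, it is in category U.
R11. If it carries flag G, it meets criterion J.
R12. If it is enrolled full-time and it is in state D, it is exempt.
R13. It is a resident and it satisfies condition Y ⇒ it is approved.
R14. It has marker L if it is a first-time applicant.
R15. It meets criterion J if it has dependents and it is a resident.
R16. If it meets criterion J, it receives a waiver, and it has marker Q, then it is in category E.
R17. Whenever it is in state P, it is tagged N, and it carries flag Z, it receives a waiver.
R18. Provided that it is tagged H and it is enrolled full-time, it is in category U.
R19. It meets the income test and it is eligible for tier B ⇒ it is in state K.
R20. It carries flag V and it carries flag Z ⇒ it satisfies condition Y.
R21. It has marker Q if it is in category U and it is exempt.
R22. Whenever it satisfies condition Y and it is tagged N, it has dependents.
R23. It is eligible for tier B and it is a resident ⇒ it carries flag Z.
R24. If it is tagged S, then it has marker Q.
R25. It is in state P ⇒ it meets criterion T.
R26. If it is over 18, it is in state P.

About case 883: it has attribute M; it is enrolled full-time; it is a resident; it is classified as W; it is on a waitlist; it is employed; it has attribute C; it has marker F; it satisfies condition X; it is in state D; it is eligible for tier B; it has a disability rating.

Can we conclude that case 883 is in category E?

Forward chaining from the given facts derives: satisfies condition Y, is eligible for tier A, is classified as B, meets the income test, is exempt, is approved, is in state K, carries flag Z, is in state P, meets criterion T.
The only rule concluding "it is in category E" is R16, which needs "it meets criterion J"; that is never established.

No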